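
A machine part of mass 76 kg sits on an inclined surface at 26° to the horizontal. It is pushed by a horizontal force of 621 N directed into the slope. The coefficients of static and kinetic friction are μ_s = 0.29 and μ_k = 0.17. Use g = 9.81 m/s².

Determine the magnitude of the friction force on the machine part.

f ≈ 231 N (down the incline)

Resolve perpendicular to the incline: N = m g cos θ + P sin θ = 76×9.81×cos 26° + 621×sin 26° = 942.3 N.
Parallel to the incline: P cos θ − m g sin θ = 558.2 − 326.8 = 231.3 N; the friction needed to balance this is 231.3 N acting down the slope.
The limit of static friction is μ_s N = 273.3 N.
|f_req| = 231.3 ≤ 273.3 N → the machine part is in equilibrium; friction equals the required value.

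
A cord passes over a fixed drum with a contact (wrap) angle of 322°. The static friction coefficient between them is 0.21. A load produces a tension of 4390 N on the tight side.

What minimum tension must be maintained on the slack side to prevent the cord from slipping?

Capstan equation at impending slip: T_tight/T_slack = e^{μβ}.
β = 322° = 5.62 rad; e^{μβ} = e^{0.21×5.62} = 3.255.
T_slack = T_tight / e^{μβ} = 4390 / 3.255 = 1350 N.

T_min ≈ 1350 N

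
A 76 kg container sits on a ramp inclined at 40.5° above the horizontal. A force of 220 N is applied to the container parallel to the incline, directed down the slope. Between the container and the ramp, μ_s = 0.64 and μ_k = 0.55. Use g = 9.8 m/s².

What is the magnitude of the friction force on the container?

f ≈ 311 N (up the incline)

Perpendicular to the surface, N = m g cos θ = 76·9.8·cos 40.5° = 566.4 N.
For equilibrium along the incline the friction force must supply f = m g sin θ + P = 483.7 + 220 = 703.7 N (positive meaning up-slope).
Static friction can supply at most μ_s N = 362.5 N.
|703.7| exceeds 362.5 N, so the container slips down-slope; friction is kinetic, f = μ_k N = 0.55×566.4 = 311 N.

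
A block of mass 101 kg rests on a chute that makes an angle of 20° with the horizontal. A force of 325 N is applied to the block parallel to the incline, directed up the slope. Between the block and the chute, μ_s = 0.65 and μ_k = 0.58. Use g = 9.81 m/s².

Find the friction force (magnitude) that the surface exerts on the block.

Normal force: N = m g cos θ = 101 × 9.81 × cos 20° = 931.1 N.
For equilibrium along the incline the friction force must supply f = m g sin θ − P = 338.9 − 325 = 13.88 N (positive meaning up-slope).
Static friction can supply at most μ_s N = 605.2 N.
Since |13.88| ≤ 605.2 N, static friction is sufficient; f equals the required value, not μ_s N.

f ≈ 13.9 N (up the incline)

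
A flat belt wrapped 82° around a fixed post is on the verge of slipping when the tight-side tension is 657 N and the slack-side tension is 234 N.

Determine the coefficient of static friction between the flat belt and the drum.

μ ≈ 0.721

T₂/T₁ = e^{μβ} → μ = ln(T₂/T₁)/β.
β = 82° = 1.431 rad.
μ = ln(657/234)/1.431 = ln(2.808)/1.431 = 0.721.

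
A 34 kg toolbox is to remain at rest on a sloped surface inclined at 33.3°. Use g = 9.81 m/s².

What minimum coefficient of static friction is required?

μ_s,min ≈ 0.657

At the slip threshold m g sin θ = μ_s m g cos θ, so μ_s,min = tan θ.
μ_s,min = tan 33.3° = 0.657.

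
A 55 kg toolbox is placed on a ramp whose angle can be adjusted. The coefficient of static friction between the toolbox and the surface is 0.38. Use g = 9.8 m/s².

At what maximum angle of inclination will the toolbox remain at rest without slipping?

θ_max ≈ 20.8°

At the slip threshold, m g sin θ = μ_s · m g cos θ, so tan θ = μ_s.
θ_max = arctan(0.38) = 20.8°.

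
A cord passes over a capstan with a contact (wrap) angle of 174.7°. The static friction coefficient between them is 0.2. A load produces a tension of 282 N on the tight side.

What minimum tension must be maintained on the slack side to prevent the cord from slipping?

Capstan equation at impending slip: T_tight/T_slack = e^{μβ}.
β = 174.7° = 3.049 rad; e^{μβ} = e^{0.2×3.049} = 1.84.
T_slack = T_tight / e^{μβ} = 282 / 1.84 = 153 N.

T_min ≈ 153 N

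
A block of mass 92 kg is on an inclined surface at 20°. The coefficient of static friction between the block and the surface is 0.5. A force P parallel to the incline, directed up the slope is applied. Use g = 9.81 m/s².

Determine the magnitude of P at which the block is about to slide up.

At impending motion up the slope, friction acts down-slope at its limit: f = μ_s N.
P is parallel to the surface, so N = m g cos θ = 848 N.
Along the incline: P = m g sin θ + μ_s N = 309 + 0.5×848 = 733 N.

P ≈ 733 N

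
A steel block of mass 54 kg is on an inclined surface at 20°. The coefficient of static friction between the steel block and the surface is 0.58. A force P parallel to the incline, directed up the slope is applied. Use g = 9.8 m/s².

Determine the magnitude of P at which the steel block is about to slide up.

At impending motion up the slope, friction acts down-slope at its limit: f = μ_s N.
P is parallel to the surface, so N = m g cos θ = 497 N.
Along the incline: P = m g sin θ + μ_s N = 181 + 0.58×497 = 469 N.

P ≈ 469 N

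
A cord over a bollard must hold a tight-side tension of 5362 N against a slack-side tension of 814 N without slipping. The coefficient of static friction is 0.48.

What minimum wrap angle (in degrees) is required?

T₂/T₁ = e^{μβ} → β = ln(T₂/T₁)/μ.
β = ln(5362/814)/0.48 = 1.885/0.48 = 3.927 rad.
In degrees: β = 3.927 × 180/π = 225°.

β_min ≈ 225°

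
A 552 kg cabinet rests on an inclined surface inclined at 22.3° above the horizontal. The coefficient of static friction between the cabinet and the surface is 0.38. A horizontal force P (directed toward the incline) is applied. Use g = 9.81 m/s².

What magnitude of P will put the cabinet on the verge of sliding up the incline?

At impending motion up the slope, friction acts down-slope at its limit: f = μ_s N.
Perpendicular to the incline: N = m g cos θ + P sin θ.
Along the incline: P cos θ = m g sin θ + μ_s N = m g sin θ + μ_s (m g cos θ + P sin θ).
Solving, P (cos θ − μ_s sin θ) = m g (sin θ + μ_s cos θ), so P = 552×9.81×(sin 22.3° + 0.38 cos 22.3°)/(cos 22.3° − 0.38 sin 22.3°) = 5420×0.731/0.781 = 5070 N.

P ≈ 5070 N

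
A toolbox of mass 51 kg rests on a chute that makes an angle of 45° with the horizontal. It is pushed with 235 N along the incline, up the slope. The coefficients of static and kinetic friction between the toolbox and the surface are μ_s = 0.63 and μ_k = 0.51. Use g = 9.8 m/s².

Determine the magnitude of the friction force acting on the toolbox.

f ≈ 118 N (up the incline)

Normal force: N = m g cos θ = 51 × 9.8 × cos 45° = 353.4 N.
For equilibrium along the incline the friction force must supply f = m g sin θ − P = 353.4 − 235 = 118.4 N (positive meaning up-slope).
Maximum static friction available: μ_s N = 0.63 × 353.4 = 222.6 N.
Since |118.4| ≤ 222.6 N, no slip — friction simply equals what equilibrium demands.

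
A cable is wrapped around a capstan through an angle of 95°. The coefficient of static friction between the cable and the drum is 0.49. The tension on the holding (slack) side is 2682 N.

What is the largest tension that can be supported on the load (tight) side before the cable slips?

At impending slip the capstan equation gives T₂/T₁ = e^{μβ} with β in radians.
β = 95° × π/180 = 1.658 rad.
e^{μβ} = e^{0.49×1.658} = 2.253.
T₂ = T₁ · e^{μβ} = 2682 × 2.253 = 6040 N.

T_max ≈ 6040 N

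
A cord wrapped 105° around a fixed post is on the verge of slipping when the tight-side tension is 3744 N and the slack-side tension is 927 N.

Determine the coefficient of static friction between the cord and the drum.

μ ≈ 0.762

T₂/T₁ = e^{μβ} → μ = ln(T₂/T₁)/β.
β = 105° = 1.833 rad.
μ = ln(3744/927)/1.833 = ln(4.039)/1.833 = 0.762.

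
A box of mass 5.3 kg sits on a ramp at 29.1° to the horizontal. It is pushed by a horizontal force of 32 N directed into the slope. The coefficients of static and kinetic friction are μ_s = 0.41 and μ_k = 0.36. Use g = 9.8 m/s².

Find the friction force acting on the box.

f ≈ 2.7 N (down the incline)

Normal direction: N = m g cos θ + P sin θ = 60.95 N.
Along the incline, the net driving force (taking up-slope positive) is P cos θ − m g sin θ = 27.96 − 25.26 = 2.7 N, so equilibrium requires friction f = -2.7 N (down-slope).
Maximum static friction: μ_s N = 0.41 × 60.95 = 24.99 N.
|f_req| = 2.7 ≤ 24.99 N → the box is in equilibrium; friction equals the required value.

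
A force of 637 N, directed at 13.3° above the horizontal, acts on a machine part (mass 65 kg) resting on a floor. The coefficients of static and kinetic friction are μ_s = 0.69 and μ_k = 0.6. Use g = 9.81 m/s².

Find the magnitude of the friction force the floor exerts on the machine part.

Vertical equilibrium gives N = m g − P sin α = 491.1 N.
The horizontal driving force is P cos α = 619.9 N, so equilibrium needs friction f = 619.9 N.
The static-friction limit is μ_s N = 338.9 N.
619.9 > 338.9 N → the machine part slides; f = μ_k N = 0.6×491.1 = 295 N.

f ≈ 295 N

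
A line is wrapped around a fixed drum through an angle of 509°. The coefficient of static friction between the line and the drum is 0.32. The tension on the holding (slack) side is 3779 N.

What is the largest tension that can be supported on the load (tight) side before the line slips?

At impending slip the capstan equation gives T₂/T₁ = e^{μβ} with β in radians.
β = 509° × π/180 = 8.884 rad.
e^{μβ} = e^{0.32×8.884} = 17.16.
T₂ = T₁ · e^{μβ} = 3779 × 17.16 = 64900 N.

T_max ≈ 64900 N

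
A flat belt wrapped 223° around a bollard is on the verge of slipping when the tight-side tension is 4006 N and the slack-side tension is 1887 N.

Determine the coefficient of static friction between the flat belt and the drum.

μ ≈ 0.193

T₂/T₁ = e^{μβ} → μ = ln(T₂/T₁)/β.
β = 223° = 3.892 rad.
μ = ln(4006/1887)/3.892 = ln(2.123)/3.892 = 0.193.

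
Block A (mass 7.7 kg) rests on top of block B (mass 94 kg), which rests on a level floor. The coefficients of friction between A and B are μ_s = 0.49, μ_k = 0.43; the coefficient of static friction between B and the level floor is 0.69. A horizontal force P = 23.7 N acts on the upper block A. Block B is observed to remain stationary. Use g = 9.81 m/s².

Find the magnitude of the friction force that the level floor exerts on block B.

Between the blocks, N₁ = m_A g = 75.54 N.
So the A–B interface can sustain at most μ_s N₁ = 37.01 N of static friction.
Since P = 23.7 N ≤ 37.01 N, A does not slip on B; friction on A equals P = 23.7 N.
B experiences an equal 23.7 N forward from A (third law). B is in equilibrium, so the floor supplies f₂ = 23.7 N of static friction (limit μ_s(m_A+m_B)g = 688.4 N, not exceeded).

f ≈ 23.7 N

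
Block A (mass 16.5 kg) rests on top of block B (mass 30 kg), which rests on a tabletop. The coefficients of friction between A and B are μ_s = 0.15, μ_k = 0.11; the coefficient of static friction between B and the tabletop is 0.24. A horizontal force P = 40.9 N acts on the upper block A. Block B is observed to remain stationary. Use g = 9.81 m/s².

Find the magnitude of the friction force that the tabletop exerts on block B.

f ≈ 17.8 N

Between the blocks, N₁ = m_A g = 161.9 N.
So the A–B interface can sustain at most μ_s N₁ = 24.28 N of static friction.
Since P = 40.9 N > 24.28 N, A slides on B; the A–B friction is kinetic: f₁ = μ_k N₁ = 0.11×161.9 = 17.8 N.
B experiences an equal 17.8 N forward from A (third law). B is in equilibrium, so the floor supplies f₂ = 17.8 N of static friction (limit μ_s(m_A+m_B)g = 109.5 N, not exceeded).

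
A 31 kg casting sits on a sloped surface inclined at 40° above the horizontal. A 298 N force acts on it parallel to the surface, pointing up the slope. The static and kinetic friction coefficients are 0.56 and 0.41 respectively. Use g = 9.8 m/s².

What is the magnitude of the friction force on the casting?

Normal force: N = m g cos θ = 31 × 9.8 × cos 40° = 232.7 N.
Parallel to the incline, ΣF = 0 gives f = m g sin θ − P = 195.3 − 298 = -102.7 N (up-slope positive).
Static friction can supply at most μ_s N = 130.3 N.
Since |-102.7| ≤ 130.3 N, the casting remains in static equilibrium and friction takes exactly the required value.

f ≈ 103 N (down the incline)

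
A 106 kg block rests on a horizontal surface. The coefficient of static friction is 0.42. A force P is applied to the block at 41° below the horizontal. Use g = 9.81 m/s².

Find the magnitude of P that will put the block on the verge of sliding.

N = m g + P sin α (the push presses the block into the horizontal surface).
At impending slip, P cos α = μ_s N = μ_s (m g + P sin α).
Solving: P (cos α − μ_s sin α) = μ_s m g → P = 0.42×1040/(cos 41° − 0.42 sin 41°) = 437/0.4792 = 911 N.

P ≈ 911 N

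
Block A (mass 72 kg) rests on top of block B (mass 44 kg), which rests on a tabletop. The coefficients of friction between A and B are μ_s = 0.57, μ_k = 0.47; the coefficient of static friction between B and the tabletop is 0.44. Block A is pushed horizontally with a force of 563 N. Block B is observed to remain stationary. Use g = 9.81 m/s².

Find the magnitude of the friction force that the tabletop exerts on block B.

Between the blocks, N₁ = m_A g = 706.3 N.
So the A–B interface can sustain at most μ_s N₁ = 402.6 N of static friction.
Since P = 563 N > 402.6 N, A slides on B; the A–B friction is kinetic: f₁ = μ_k N₁ = 0.47×706.3 = 332 N.
By Newton's third law B feels 332 N forward from A. With B stationary, the floor's static friction on B balances it: f₂ = 332 N (well within μ_s(m_A+m_B)g = 500.7 N).

f ≈ 332 N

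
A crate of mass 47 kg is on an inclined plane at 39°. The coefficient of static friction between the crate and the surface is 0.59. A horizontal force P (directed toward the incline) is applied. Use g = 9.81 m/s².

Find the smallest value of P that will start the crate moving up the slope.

P ≈ 1240 N

At impending motion up the slope, friction acts down-slope at its limit: f = μ_s N.
Perpendicular to the incline: N = m g cos θ + P sin θ.
Along the incline: P cos θ = m g sin θ + μ_s N = m g sin θ + μ_s (m g cos θ + P sin θ).
Solving, P (cos θ − μ_s sin θ) = m g (sin θ + μ_s cos θ), so P = 47×9.81×(sin 39° + 0.59 cos 39°)/(cos 39° − 0.59 sin 39°) = 461×1.088/0.4058 = 1240 N.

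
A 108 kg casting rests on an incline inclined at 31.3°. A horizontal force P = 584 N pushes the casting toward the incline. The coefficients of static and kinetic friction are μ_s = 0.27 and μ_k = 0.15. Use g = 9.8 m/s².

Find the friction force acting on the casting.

The horizontal push has a component P sin θ into the surface, so N = m g cos θ + P sin θ = 904.4 + 303.4 = 1208 N.
Along the incline, the net driving force (taking up-slope positive) is P cos θ − m g sin θ = 499 − 549.9 = -50.86 N, so equilibrium requires friction f = 50.86 N (up-slope).
The limit of static friction is μ_s N = 326.1 N.
Since 50.86 N is within the 326.1 N limit, the casting stays put and friction is exactly 50.9 N.

f ≈ 50.9 N (up the incline)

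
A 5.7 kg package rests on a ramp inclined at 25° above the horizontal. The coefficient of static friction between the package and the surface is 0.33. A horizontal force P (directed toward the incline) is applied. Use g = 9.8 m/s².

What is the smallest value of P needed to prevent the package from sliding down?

The package tends to slide down (tan θ > μ_s), so at the point of impending slip friction acts up-slope at its limit: f = μ_s N.
Perpendicular to the incline: N = m g cos θ + P sin θ.
Along the incline: P cos θ + μ_s N = m g sin θ, i.e. P cos θ + μ_s (m g cos θ + P sin θ) = m g sin θ.
Solving, P (cos θ + μ_s sin θ) = m g (sin θ − μ_s cos θ), so P = 55.9×0.1235/1.046 = 6.6 N.

P_min ≈ 6.6 N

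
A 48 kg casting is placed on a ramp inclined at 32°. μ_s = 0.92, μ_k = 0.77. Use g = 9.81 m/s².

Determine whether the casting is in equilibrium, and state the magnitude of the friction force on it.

N = m g cos θ = 399 N.
Down-slope weight component: m g sin θ = 250 N.
μ_s N = 367 N.
250 ≤ 367 N, so it stays put; friction = 250 N.

f ≈ 250 N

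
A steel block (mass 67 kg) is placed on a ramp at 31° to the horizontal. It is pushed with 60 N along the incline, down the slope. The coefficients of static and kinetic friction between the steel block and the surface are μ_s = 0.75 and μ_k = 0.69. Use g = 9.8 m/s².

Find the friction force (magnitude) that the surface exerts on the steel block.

Perpendicular to the surface, N = m g cos θ = 67·9.8·cos 31° = 562.8 N.
Parallel to the incline, ΣF = 0 gives f = m g sin θ + P = 338.2 + 60 = 398.2 N (up-slope positive).
Static friction can supply at most μ_s N = 422.1 N.
Since |398.2| ≤ 422.1 N, static friction is sufficient; f equals the required value, not μ_s N.

f ≈ 398 N (up the incline)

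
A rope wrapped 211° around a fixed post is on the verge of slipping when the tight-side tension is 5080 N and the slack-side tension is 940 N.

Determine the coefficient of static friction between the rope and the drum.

T₂/T₁ = e^{μβ} → μ = ln(T₂/T₁)/β.
β = 211° = 3.683 rad.
μ = ln(5080/940)/3.683 = ln(5.404)/3.683 = 0.458.

μ ≈ 0.458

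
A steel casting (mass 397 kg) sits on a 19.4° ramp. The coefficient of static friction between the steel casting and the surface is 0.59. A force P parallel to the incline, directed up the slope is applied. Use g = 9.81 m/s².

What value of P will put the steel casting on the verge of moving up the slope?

At impending motion up the slope, friction acts down-slope at its limit: f = μ_s N.
P is parallel to the surface, so N = m g cos θ = 3670 N.
Along the incline: P = m g sin θ + μ_s N = 1290 + 0.59×3670 = 3460 N.

P ≈ 3460 N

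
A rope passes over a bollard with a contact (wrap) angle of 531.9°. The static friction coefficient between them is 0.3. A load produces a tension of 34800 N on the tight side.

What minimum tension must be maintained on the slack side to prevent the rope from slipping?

T_min ≈ 2150 N

Capstan equation at impending slip: T_tight/T_slack = e^{μβ}.
β = 531.9° = 9.283 rad; e^{μβ} = e^{0.3×9.283} = 16.2.
T_slack = T_tight / e^{μβ} = 34800 / 16.2 = 2150 N.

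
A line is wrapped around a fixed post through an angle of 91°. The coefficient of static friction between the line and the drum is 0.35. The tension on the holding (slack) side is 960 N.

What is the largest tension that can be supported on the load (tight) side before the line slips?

At impending slip the capstan equation gives T₂/T₁ = e^{μβ} with β in radians.
β = 91° × π/180 = 1.588 rad.
e^{μβ} = e^{0.35×1.588} = 1.743.
T₂ = T₁ · e^{μβ} = 960 × 1.743 = 1670 N.

T_max ≈ 1670 N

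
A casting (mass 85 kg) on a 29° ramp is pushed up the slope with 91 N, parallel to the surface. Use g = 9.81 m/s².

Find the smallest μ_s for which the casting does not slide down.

μ_s,min ≈ 0.43

N = m g cos θ = 729.3 N.
Friction must make up the shortfall along the incline: f = m g sin θ − P = 404.3 − 91 = 313.3 N.
At the threshold f = μ_s N, so μ_s,min = 313.3/729.3 = 0.43.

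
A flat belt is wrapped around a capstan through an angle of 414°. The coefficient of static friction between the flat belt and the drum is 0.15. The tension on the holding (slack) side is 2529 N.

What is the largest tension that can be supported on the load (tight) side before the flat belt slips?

T_max ≈ 7480 N

At impending slip the capstan equation gives T₂/T₁ = e^{μβ} with β in radians.
β = 414° × π/180 = 7.226 rad.
e^{μβ} = e^{0.15×7.226} = 2.956.
T₂ = T₁ · e^{μβ} = 2529 × 2.956 = 7480 N.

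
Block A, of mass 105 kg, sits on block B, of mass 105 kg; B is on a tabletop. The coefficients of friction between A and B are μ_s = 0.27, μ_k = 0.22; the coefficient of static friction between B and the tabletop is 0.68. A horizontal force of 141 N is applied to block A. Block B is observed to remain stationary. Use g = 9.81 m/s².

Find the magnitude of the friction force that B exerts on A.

Between the blocks, N₁ = m_A g = 1030 N.
So the A–B interface can sustain at most μ_s N₁ = 278.1 N of static friction.
P = 141 N is within that limit, so A and B move together (both at rest); the A–B friction is simply f₁ = P = 141 N.
B experiences an equal 141 N forward from A (third law). B is in equilibrium, so the floor supplies f₂ = 141 N of static friction (limit μ_s(m_A+m_B)g = 1401 N, not exceeded).

f ≈ 141 N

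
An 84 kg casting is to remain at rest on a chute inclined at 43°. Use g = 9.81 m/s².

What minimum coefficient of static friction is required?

μ_s,min ≈ 0.933

At the slip threshold m g sin θ = μ_s m g cos θ, so μ_s,min = tan θ.
μ_s,min = tan 43° = 0.933.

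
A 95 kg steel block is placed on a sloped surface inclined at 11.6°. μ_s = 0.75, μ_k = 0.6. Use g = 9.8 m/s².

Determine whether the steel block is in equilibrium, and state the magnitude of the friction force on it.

f ≈ 187 N

N = m g cos θ = 912 N.
Down-slope weight component: m g sin θ = 187 N.
μ_s N = 684 N.
187 ≤ 684 N, so it stays put; friction = 187 N.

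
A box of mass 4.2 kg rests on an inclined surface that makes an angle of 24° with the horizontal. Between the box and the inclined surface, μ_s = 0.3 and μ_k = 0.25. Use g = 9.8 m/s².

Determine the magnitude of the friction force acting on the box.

Normal force: N = m g cos θ = 4.2 × 9.8 × cos 24° = 37.6 N.
For equilibrium along the incline, friction must balance the weight component: f = m g sin θ = 16.74 N up the slope.
Maximum static friction available: μ_s N = 0.3 × 37.6 = 11.28 N.
Since |16.74| > 11.28 N, static friction cannot hold it; the box slides down the incline and kinetic friction applies: f = μ_k N = 0.25 × 37.6 = 9.4 N.

f ≈ 9.4 N (up the incline)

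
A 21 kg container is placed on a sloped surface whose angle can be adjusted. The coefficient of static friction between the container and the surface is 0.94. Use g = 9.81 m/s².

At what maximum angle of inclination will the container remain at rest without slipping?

At the slip threshold, m g sin θ = μ_s · m g cos θ, so tan θ = μ_s.
θ_max = arctan(0.94) = 43.2°.

θ_max ≈ 43.2°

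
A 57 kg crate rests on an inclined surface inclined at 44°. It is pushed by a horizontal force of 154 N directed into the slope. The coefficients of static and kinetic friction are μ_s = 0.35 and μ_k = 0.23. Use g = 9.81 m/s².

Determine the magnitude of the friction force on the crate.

f ≈ 117 N (up the incline)

Normal direction: N = m g cos θ + P sin θ = 509.2 N.
Along the incline, the net driving force (taking up-slope positive) is P cos θ − m g sin θ = 110.8 − 388.4 = -277.7 N, so equilibrium requires friction f = 277.7 N (up-slope).
The limit of static friction is μ_s N = 178.2 N.
|f_req| = 277.7 > 178.2 N → the crate slides down the incline; f = μ_k N = 0.23 × 509.2 = 117 N.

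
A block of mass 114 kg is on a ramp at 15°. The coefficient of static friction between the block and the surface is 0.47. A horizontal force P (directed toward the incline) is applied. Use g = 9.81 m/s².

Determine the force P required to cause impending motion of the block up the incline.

At impending motion up the slope, friction acts down-slope at its limit: f = μ_s N.
Perpendicular to the incline: N = m g cos θ + P sin θ.
Along the incline: P cos θ = m g sin θ + μ_s N = m g sin θ + μ_s (m g cos θ + P sin θ).
Solving, P (cos θ − μ_s sin θ) = m g (sin θ + μ_s cos θ), so P = 114×9.81×(sin 15° + 0.47 cos 15°)/(cos 15° − 0.47 sin 15°) = 1120×0.7128/0.8443 = 944 N.

P ≈ 944 N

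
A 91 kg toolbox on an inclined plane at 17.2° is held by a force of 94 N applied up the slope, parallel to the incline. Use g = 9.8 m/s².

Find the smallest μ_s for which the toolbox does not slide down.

μ_s,min ≈ 0.199

N = m g cos θ = 851.9 N.
Friction must make up the shortfall along the incline: f = m g sin θ − P = 263.7 − 94 = 169.7 N.
At the threshold f = μ_s N, so μ_s,min = 169.7/851.9 = 0.199.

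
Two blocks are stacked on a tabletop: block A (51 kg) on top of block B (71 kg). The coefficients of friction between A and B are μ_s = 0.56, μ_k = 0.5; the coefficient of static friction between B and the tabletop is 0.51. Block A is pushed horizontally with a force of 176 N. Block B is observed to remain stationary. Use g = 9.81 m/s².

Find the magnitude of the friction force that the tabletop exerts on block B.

The normal force B exerts on A is simply A's weight, N₁ = 500.3 N.
So the A–B interface can sustain at most μ_s N₁ = 280.2 N of static friction.
Since P = 176 N ≤ 280.2 N, A does not slip on B; friction on A equals P = 176 N.
B experiences an equal 176 N forward from A (third law). B is in equilibrium, so the floor supplies f₂ = 176 N of static friction (limit μ_s(m_A+m_B)g = 610.4 N, not exceeded).

f ≈ 176 N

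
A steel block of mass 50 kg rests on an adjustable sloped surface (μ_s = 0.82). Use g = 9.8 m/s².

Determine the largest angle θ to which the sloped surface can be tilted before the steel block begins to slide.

θ_max ≈ 39.4°

At the slip threshold, m g sin θ = μ_s · m g cos θ, so tan θ = μ_s.
θ_max = arctan(0.82) = 39.4°.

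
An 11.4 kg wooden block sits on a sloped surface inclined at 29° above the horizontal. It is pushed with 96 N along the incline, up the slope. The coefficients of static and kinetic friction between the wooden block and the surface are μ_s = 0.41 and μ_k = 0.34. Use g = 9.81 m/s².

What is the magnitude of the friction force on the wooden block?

f ≈ 33.3 N (down the incline)

Perpendicular to the surface, N = m g cos θ = 11.4·9.81·cos 29° = 97.81 N.
Parallel to the incline, ΣF = 0 gives f = m g sin θ − P = 54.22 − 96 = -41.78 N (up-slope positive).
The static-friction ceiling is μ_s N = 0.41 × 97.81 = 40.1 N.
|-41.78| exceeds 40.1 N, so the wooden block slips up-slope; friction is kinetic, f = μ_k N = 0.34×97.81 = 33.3 N.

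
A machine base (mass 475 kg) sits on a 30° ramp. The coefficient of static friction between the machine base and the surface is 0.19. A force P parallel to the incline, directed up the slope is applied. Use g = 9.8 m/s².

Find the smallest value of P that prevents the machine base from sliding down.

The machine base tends to slide down (tan θ > μ_s), so at the point of impending slip friction acts up-slope at its limit: f = μ_s N.
P is parallel to the surface, so N = m g cos θ = 4030 N.
Along the incline: P + μ_s N = m g sin θ, so P = 2330 − 0.19×4030 = 1560 N.

P_min ≈ 1560 N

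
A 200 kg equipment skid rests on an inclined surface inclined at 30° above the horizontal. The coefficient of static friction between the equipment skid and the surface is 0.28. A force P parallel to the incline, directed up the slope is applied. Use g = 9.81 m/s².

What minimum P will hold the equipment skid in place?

P_min ≈ 505 N

The equipment skid tends to slide down (tan θ > μ_s), so at the point of impending slip friction acts up-slope at its limit: f = μ_s N.
P is parallel to the surface, so N = m g cos θ = 1700 N.
Along the incline: P + μ_s N = m g sin θ, so P = 981 − 0.28×1700 = 505 N.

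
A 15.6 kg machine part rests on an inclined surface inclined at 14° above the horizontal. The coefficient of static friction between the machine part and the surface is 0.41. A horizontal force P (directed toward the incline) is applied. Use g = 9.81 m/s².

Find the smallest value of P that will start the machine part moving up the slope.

At impending motion up the slope, friction acts down-slope at its limit: f = μ_s N.
Perpendicular to the incline: N = m g cos θ + P sin θ.
Along the incline: P cos θ = m g sin θ + μ_s N = m g sin θ + μ_s (m g cos θ + P sin θ).
Solving, P (cos θ − μ_s sin θ) = m g (sin θ + μ_s cos θ), so P = 15.6×9.81×(sin 14° + 0.41 cos 14°)/(cos 14° − 0.41 sin 14°) = 153×0.6397/0.8711 = 112 N.

P ≈ 112 N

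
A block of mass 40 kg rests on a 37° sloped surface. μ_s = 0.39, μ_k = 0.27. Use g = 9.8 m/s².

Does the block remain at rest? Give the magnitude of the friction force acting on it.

f ≈ 84.5 N

N = m g cos θ = 313 N.
Down-slope weight component: m g sin θ = 236 N.
μ_s N = 122 N.
236 > 122 N, so it slides; kinetic friction f = μ_k N = 0.27×313 = 84.5 N.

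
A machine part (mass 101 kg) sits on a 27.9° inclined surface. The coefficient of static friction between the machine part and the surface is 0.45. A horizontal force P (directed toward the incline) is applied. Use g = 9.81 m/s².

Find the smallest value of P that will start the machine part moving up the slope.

P ≈ 1270 N

At impending motion up the slope, friction acts down-slope at its limit: f = μ_s N.
Perpendicular to the incline: N = m g cos θ + P sin θ.
Along the incline: P cos θ = m g sin θ + μ_s N = m g sin θ + μ_s (m g cos θ + P sin θ).
Solving, P (cos θ − μ_s sin θ) = m g (sin θ + μ_s cos θ), so P = 101×9.81×(sin 27.9° + 0.45 cos 27.9°)/(cos 27.9° − 0.45 sin 27.9°) = 991×0.8656/0.6732 = 1270 N.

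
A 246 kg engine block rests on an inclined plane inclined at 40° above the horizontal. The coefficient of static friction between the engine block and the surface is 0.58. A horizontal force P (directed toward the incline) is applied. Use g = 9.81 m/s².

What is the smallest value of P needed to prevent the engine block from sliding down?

The engine block tends to slide down (tan θ > μ_s), so at the point of impending slip friction acts up-slope at its limit: f = μ_s N.
Perpendicular to the incline: N = m g cos θ + P sin θ.
Along the incline: P cos θ + μ_s N = m g sin θ, i.e. P cos θ + μ_s (m g cos θ + P sin θ) = m g sin θ.
Solving, P (cos θ + μ_s sin θ) = m g (sin θ − μ_s cos θ), so P = 2410×0.1985/1.139 = 421 N.

P_min ≈ 421 N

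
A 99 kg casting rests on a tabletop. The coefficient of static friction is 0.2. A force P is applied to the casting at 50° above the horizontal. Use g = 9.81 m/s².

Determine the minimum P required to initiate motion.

P ≈ 244 N

N = m g − P sin α (the pull lifts the casting).
At impending slip, P cos α = μ_s N = μ_s (m g − P sin α).
Solving: P (cos α + μ_s sin α) = μ_s m g → P = 0.2×971/(cos 50° + 0.2 sin 50°) = 194/0.796 = 244 N.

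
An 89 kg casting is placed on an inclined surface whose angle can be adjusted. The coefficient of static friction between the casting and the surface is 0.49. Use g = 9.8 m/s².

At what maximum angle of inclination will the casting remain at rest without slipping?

θ_max ≈ 26.1°

At the slip threshold, m g sin θ = μ_s · m g cos θ, so tan θ = μ_s.
θ_max = arctan(0.49) = 26.1°.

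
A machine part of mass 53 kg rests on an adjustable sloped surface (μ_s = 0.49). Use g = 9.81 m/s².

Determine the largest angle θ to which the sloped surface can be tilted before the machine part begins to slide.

At the slip threshold, m g sin θ = μ_s · m g cos θ, so tan θ = μ_s.
θ_max = arctan(0.49) = 26.1°.

θ_max ≈ 26.1°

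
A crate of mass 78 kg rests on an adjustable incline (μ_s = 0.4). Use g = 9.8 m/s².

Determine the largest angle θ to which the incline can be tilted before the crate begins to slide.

At the slip threshold, m g sin θ = μ_s · m g cos θ, so tan θ = μ_s.
θ_max = arctan(0.4) = 21.8°.

θ_max ≈ 21.8°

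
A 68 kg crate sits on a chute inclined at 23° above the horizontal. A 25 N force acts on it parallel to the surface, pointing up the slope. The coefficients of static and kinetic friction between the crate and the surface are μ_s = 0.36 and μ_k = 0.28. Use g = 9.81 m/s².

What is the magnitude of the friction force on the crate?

Perpendicular to the surface, N = m g cos θ = 68·9.81·cos 23° = 614.1 N.
Parallel to the incline, ΣF = 0 gives f = m g sin θ − P = 260.6 − 25 = 235.6 N (up-slope positive).
Maximum static friction available: μ_s N = 0.36 × 614.1 = 221.1 N.
|235.6| exceeds 221.1 N, so the crate slips down-slope; friction is kinetic, f = μ_k N = 0.28×614.1 = 172 N.

f ≈ 172 N (up the incline)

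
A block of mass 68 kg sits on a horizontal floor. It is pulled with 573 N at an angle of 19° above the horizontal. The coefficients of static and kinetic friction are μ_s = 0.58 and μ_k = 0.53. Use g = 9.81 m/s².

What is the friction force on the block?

f ≈ 255 N

N = m g − P sin α = 667.1 − 573×sin 19° = 480.5 N.
The horizontal driving force is P cos α = 541.8 N, so equilibrium needs friction f = 541.8 N.
μ_s N = 0.58 × 480.5 = 278.7 N.
The required friction exceeds μ_s N, so the block moves and f = μ_k N = 255 N.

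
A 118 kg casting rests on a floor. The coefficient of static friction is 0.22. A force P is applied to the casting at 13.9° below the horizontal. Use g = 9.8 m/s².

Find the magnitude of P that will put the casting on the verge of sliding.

P ≈ 277 N

N = m g + P sin α (the push presses the casting into the floor).
At impending slip, P cos α = μ_s N = μ_s (m g + P sin α).
Solving: P (cos α − μ_s sin α) = μ_s m g → P = 0.22×1160/(cos 13.9° − 0.22 sin 13.9°) = 254/0.9179 = 277 N.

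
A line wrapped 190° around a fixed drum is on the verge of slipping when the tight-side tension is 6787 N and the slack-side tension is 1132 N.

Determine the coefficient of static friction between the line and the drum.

μ ≈ 0.54

T₂/T₁ = e^{μβ} → μ = ln(T₂/T₁)/β.
β = 190° = 3.316 rad.
μ = ln(6787/1132)/3.316 = ln(5.996)/3.316 = 0.54.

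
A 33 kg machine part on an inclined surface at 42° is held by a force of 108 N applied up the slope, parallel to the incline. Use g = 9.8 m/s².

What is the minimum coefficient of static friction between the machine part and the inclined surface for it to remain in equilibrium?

N = m g cos θ = 240.3 N.
Friction must make up the shortfall along the incline: f = m g sin θ − P = 216.4 − 108 = 108.4 N.
At the threshold f = μ_s N, so μ_s,min = 108.4/240.3 = 0.451.

μ_s,min ≈ 0.451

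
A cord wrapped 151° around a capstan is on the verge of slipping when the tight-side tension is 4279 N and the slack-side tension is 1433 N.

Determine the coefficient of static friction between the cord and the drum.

T₂/T₁ = e^{μβ} → μ = ln(T₂/T₁)/β.
β = 151° = 2.635 rad.
μ = ln(4279/1433)/2.635 = ln(2.986)/2.635 = 0.415.

μ ≈ 0.415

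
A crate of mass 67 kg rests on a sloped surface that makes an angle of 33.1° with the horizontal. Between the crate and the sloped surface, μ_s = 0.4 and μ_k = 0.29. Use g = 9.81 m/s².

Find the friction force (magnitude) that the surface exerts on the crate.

Normal force: N = m g cos θ = 67 × 9.81 × cos 33.1° = 550.6 N.
For equilibrium along the incline, friction must balance the weight component: f = m g sin θ = 358.9 N up the slope.
The static-friction ceiling is μ_s N = 0.4 × 550.6 = 220.2 N.
Since |358.9| > 220.2 N, static friction cannot hold it; the crate slides down the incline and kinetic friction applies: f = μ_k N = 0.29 × 550.6 = 160 N.

f ≈ 160 N (up the incline)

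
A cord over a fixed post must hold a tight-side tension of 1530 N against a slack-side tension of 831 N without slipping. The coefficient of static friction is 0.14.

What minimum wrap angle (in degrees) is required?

β_min ≈ 250°

T₂/T₁ = e^{μβ} → β = ln(T₂/T₁)/μ.
β = ln(1530/831)/0.14 = 0.6104/0.14 = 4.36 rad.
In degrees: β = 4.36 × 180/π = 250°.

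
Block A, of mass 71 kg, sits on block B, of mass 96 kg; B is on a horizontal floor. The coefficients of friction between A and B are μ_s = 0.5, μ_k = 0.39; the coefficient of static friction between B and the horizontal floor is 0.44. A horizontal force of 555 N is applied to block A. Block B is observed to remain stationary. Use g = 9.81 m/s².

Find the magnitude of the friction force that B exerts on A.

Between the blocks, N₁ = m_A g = 696.5 N.
So the A–B interface can sustain at most μ_s N₁ = 348.3 N of static friction.
Since P = 555 N > 348.3 N, A slides on B; the A–B friction is kinetic: f₁ = μ_k N₁ = 0.39×696.5 = 272 N.
B experiences an equal 272 N forward from A (third law). B is in equilibrium, so the floor supplies f₂ = 272 N of static friction (limit μ_s(m_A+m_B)g = 720.8 N, not exceeded).

f ≈ 272 N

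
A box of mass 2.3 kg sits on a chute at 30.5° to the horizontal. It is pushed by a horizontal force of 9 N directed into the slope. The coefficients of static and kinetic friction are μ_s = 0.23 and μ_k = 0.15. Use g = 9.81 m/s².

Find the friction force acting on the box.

f ≈ 3.7 N (up the incline)

The horizontal push has a component P sin θ into the surface, so N = m g cos θ + P sin θ = 19.44 + 4.568 = 24.01 N.
Parallel to the incline: P cos θ − m g sin θ = 7.755 − 11.45 = -3.697 N; the friction needed to balance this is 3.697 N acting up the slope.
Maximum static friction: μ_s N = 0.23 × 24.01 = 5.522 N.
Since 3.697 N is within the 5.522 N limit, the box stays put and friction is exactly 3.7 N.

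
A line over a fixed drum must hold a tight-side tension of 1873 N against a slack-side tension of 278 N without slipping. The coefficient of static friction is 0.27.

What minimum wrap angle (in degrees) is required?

T₂/T₁ = e^{μβ} → β = ln(T₂/T₁)/μ.
β = ln(1873/278)/0.27 = 1.908/0.27 = 7.065 rad.
In degrees: β = 7.065 × 180/π = 405°.

β_min ≈ 405°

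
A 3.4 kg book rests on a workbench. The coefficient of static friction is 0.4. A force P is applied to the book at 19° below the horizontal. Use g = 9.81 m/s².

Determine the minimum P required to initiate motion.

P ≈ 16.4 N

N = m g + P sin α (the push presses the book into the workbench).
At impending slip, P cos α = μ_s N = μ_s (m g + P sin α).
Solving: P (cos α − μ_s sin α) = μ_s m g → P = 0.4×33.4/(cos 19° − 0.4 sin 19°) = 13.3/0.8153 = 16.4 N.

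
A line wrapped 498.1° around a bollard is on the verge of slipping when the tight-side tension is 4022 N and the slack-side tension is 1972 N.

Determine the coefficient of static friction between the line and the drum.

T₂/T₁ = e^{μβ} → μ = ln(T₂/T₁)/β.
β = 498.1° = 8.693 rad.
μ = ln(4022/1972)/8.693 = ln(2.04)/8.693 = 0.082.

μ ≈ 0.082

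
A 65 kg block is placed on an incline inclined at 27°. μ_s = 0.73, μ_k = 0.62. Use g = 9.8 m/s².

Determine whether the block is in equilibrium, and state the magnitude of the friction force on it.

f ≈ 289 N

N = m g cos θ = 568 N.
Down-slope weight component: m g sin θ = 289 N.
μ_s N = 414 N.
289 ≤ 414 N, so it stays put; friction = 289 N.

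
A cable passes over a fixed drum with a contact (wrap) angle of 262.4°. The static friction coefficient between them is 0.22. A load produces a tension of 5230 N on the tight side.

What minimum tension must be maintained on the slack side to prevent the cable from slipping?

Capstan equation at impending slip: T_tight/T_slack = e^{μβ}.
β = 262.4° = 4.58 rad; e^{μβ} = e^{0.22×4.58} = 2.739.
T_slack = T_tight / e^{μβ} = 5230 / 2.739 = 1910 N.

T_min ≈ 1910 N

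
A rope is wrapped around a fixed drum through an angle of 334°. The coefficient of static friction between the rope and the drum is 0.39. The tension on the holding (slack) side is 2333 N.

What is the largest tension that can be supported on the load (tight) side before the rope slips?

At impending slip the capstan equation gives T₂/T₁ = e^{μβ} with β in radians.
β = 334° × π/180 = 5.829 rad.
e^{μβ} = e^{0.39×5.829} = 9.713.
T₂ = T₁ · e^{μβ} = 2333 × 9.713 = 22700 N.

T_max ≈ 22700 N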